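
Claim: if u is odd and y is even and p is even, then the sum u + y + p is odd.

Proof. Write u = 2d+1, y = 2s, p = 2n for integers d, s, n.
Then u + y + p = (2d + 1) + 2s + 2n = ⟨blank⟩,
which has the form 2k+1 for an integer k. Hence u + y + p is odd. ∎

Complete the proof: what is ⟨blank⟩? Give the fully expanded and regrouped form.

Expanding: (2d + 1) + 2s + 2n = 2d + 2n + 2s + 1.
Every term except the constant is even, so this is 2(d + n + s) + 1,
and d + n + s ∈ ℤ gives the required form.

2(d + n + s) + 1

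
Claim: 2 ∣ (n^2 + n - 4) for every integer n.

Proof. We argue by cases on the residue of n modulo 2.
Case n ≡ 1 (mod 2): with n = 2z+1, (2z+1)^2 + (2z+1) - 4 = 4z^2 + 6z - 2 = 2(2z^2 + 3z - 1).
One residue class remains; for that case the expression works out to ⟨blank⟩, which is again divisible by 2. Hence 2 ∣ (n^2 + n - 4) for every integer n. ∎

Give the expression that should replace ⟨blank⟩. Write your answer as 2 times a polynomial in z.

Only n ≡ 0 (mod 2) is unaccounted for. Put n = 2z:
(2z)^2 + (2z) - 4 expands to 4z^2 + 2z - 4,
and factoring out 2 leaves 2(2z^2 + z - 2).

2(2z^2 + z - 2)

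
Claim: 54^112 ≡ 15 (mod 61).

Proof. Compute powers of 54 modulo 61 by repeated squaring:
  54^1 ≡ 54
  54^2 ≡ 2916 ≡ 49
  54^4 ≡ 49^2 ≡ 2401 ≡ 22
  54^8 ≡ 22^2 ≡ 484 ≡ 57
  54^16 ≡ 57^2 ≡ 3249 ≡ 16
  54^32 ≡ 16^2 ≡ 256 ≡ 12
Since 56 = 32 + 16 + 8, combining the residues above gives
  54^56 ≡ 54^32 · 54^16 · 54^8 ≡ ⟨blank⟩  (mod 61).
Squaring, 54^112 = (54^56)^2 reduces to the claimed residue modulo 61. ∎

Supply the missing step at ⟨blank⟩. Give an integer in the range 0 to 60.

25

Multiply the listed residues: 12 · 16 · 57 = 192 → 10944.
Reducing modulo 61: 10944 = 179·61 + 25, so 54^56 ≡ 25.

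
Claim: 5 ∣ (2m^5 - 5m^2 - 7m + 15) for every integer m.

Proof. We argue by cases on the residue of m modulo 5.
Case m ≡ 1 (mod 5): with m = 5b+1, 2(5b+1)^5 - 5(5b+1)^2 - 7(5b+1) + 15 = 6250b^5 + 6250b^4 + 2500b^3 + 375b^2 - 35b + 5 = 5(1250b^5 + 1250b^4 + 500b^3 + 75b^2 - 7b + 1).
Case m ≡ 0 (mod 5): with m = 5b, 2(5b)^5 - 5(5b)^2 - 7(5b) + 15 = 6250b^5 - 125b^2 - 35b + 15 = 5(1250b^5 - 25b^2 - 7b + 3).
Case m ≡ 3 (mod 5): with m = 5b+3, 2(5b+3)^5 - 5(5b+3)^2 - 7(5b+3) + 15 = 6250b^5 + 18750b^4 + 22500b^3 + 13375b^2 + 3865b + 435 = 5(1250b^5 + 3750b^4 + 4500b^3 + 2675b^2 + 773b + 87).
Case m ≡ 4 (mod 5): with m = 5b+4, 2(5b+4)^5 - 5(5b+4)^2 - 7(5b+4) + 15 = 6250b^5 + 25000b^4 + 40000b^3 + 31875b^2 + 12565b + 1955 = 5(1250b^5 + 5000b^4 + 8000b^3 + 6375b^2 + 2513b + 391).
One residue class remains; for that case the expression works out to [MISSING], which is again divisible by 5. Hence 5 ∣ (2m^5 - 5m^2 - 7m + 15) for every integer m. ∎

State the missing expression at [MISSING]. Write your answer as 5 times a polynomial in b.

The residues treated are {1, 0, 3, 4}, so the missing case is m ≡ 2 (mod 5); write m = 5b+2.
Then 2(5b+2)^5 - 5(5b+2)^2 - 7(5b+2) + 15 = 6250b^5 + 12500b^4 + 10000b^3 + 3875b^2 + 665b + 45 = 5(1250b^5 + 2500b^4 + 2000b^3 + 775b^2 + 133b + 9).

5(1250b^5 + 2500b^4 + 2000b^3 + 775b^2 + 133b + 9)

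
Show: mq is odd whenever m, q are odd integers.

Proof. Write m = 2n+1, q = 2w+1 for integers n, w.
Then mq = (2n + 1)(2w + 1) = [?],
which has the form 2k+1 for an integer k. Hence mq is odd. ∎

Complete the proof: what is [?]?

Expanding: (2n + 1)(2w + 1) = 4nw + 2n + 2w + 1.
Every term except the constant is even, so this is 2(2nw + n + w) + 1,
and 2nw + n + w ∈ ℤ gives the required form.

2(2nw + n + w) + 1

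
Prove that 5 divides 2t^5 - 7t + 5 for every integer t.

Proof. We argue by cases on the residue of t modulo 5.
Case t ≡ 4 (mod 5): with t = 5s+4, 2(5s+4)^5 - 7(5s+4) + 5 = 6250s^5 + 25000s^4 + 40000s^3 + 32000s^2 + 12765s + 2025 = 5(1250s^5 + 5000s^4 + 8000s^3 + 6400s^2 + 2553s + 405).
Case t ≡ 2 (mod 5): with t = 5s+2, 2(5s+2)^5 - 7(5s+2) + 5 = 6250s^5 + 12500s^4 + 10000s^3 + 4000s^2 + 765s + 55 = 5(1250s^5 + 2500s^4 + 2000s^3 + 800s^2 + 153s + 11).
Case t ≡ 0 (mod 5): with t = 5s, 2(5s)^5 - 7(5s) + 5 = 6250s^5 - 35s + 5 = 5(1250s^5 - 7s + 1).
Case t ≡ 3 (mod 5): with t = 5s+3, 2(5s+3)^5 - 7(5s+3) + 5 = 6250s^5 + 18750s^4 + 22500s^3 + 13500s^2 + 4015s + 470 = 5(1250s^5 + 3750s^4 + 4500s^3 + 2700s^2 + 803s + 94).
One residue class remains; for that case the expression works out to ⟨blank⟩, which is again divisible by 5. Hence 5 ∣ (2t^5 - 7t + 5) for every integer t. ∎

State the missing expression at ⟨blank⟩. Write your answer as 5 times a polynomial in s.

5(1250s^5 + 1250s^4 + 500s^3 + 100s^2 + 3s)

The residues treated are {4, 2, 0, 3}, so the missing case is t ≡ 1 (mod 5); write t = 5s+1.
Then 2(5s+1)^5 - 7(5s+1) + 5 = 6250s^5 + 6250s^4 + 2500s^3 + 500s^2 + 15s = 5(1250s^5 + 1250s^4 + 500s^3 + 100s^2 + 3s).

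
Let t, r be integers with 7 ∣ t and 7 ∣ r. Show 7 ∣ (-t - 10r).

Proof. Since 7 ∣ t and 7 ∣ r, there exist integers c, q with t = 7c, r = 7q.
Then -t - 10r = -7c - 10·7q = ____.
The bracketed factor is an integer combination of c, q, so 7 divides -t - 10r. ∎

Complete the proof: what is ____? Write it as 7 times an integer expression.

7(-c - 10q)

Pull the common 7 out of every term: -7c - 10·7q = 7(-c - 10q).
-c - 10q is an integer, which exhibits the divisibility.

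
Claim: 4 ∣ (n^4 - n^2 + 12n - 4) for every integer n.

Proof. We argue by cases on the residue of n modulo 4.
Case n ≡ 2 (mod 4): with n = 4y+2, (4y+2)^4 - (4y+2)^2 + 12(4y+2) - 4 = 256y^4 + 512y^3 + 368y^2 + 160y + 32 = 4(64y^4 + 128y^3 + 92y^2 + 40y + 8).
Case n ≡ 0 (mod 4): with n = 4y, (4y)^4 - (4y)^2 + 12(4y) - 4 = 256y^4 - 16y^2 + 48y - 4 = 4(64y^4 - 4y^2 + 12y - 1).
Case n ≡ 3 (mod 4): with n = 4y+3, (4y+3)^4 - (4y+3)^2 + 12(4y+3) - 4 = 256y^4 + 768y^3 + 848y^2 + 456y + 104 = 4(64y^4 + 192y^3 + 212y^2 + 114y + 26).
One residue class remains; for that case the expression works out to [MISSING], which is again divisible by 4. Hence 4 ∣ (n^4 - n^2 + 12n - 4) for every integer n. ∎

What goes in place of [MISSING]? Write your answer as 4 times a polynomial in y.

Only n ≡ 1 (mod 4) is unaccounted for. Put n = 4y+1:
(4y+1)^4 - (4y+1)^2 + 12(4y+1) - 4 expands to 256y^4 + 256y^3 + 80y^2 + 56y + 8,
and factoring out 4 leaves 4(64y^4 + 64y^3 + 20y^2 + 14y + 2).

4(64y^4 + 64y^3 + 20y^2 + 14y + 2)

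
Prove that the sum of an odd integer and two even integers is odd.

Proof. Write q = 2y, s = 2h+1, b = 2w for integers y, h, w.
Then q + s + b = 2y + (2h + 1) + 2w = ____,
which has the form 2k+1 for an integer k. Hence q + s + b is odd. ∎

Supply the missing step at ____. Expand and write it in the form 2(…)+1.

2y + (2h + 1) + 2w = 2h + 2w + 2y + 1
= 2(h + w + y) + 1.
Since h + w + y is an integer, the sum is of the form 2k+1 for an integer k.

2(h + w + y) + 1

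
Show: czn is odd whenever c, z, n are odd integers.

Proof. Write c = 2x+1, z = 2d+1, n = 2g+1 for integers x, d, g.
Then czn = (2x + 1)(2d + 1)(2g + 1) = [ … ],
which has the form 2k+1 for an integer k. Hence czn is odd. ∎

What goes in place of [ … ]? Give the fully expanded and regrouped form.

2(4dgx + 2dg + 2dx + d + 2gx + g + x) + 1

Expanding: (2x + 1)(2d + 1)(2g + 1) = 8dgx + 4dg + 4dx + 2d + 4gx + 2g + 2x + 1.
Every term except the constant is even, so this is 2(4dgx + 2dg + 2dx + d + 2gx + g + x) + 1,
and 4dgx + 2dg + 2dx + d + 2gx + g + x ∈ ℤ gives the required form.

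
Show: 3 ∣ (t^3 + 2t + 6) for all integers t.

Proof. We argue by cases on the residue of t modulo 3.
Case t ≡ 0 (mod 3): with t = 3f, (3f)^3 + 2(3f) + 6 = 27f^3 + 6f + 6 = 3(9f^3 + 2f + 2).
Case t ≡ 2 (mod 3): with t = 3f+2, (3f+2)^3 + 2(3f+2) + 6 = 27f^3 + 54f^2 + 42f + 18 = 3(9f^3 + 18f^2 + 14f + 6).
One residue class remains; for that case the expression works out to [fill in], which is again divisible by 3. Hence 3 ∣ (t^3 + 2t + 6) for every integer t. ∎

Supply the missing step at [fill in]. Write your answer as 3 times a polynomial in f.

The residues treated are {0, 2}, so the missing case is t ≡ 1 (mod 3); write t = 3f+1.
Then (3f+1)^3 + 2(3f+1) + 6 = 27f^3 + 27f^2 + 15f + 9 = 3(9f^3 + 9f^2 + 5f + 3).

3(9f^3 + 9f^2 + 5f + 3)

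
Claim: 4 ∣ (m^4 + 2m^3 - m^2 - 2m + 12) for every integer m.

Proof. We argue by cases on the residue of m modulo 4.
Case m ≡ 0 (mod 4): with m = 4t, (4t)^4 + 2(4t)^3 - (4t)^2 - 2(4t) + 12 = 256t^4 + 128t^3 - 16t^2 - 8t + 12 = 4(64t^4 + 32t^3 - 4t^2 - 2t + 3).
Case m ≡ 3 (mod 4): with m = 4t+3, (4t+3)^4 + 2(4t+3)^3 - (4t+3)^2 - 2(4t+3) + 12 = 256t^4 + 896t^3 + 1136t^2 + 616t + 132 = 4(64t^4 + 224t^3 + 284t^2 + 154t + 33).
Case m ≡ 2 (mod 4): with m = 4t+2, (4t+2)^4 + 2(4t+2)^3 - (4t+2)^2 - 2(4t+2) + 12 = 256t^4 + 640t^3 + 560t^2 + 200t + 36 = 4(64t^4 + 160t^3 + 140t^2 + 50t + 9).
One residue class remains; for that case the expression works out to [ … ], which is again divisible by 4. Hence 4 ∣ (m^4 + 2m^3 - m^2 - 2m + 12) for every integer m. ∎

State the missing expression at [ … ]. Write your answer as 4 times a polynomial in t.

The residues treated are {0, 3, 2}, so the missing case is m ≡ 1 (mod 4); write m = 4t+1.
Then (4t+1)^4 + 2(4t+1)^3 - (4t+1)^2 - 2(4t+1) + 12 = 256t^4 + 384t^3 + 176t^2 + 24t + 12 = 4(64t^4 + 96t^3 + 44t^2 + 6t + 3).

4(64t^4 + 96t^3 + 44t^2 + 6t + 3)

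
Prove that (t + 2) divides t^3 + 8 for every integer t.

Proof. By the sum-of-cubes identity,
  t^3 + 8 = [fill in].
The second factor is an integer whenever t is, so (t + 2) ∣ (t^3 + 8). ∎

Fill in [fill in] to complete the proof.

Polynomial division of t^3 + 8 by t + 2 leaves remainder 0 and quotient t^2 - 2t + 4.
Hence t^3 + 8 = (t + 2)(t^2 - 2t + 4).

(t + 2)(t^2 - 2t + 4)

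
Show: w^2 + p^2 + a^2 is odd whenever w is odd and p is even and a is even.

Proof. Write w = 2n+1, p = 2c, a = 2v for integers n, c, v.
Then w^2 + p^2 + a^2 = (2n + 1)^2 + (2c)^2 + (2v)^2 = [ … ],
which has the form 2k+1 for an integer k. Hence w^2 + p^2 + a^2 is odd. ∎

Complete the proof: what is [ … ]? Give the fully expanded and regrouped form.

2(2c^2 + 2n^2 + 2n + 2v^2) + 1

(2n + 1)^2 + (2c)^2 + (2v)^2 = 4c^2 + 4n^2 + 4n + 4v^2 + 1
= 2(2c^2 + 2n^2 + 2n + 2v^2) + 1.
Since 2c^2 + 2n^2 + 2n + 2v^2 is an integer, the sum of squares is of the form 2k+1 for an integer k.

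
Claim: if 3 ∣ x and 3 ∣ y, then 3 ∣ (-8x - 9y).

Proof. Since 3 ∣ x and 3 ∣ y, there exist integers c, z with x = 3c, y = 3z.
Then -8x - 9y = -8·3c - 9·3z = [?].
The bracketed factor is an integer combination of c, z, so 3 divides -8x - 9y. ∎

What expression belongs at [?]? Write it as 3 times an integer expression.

3(-8c - 9z)

Pull the common 3 out of every term: -8·3c - 9·3z = 3(-8c - 9z).
-8c - 9z is an integer, which exhibits the divisibility.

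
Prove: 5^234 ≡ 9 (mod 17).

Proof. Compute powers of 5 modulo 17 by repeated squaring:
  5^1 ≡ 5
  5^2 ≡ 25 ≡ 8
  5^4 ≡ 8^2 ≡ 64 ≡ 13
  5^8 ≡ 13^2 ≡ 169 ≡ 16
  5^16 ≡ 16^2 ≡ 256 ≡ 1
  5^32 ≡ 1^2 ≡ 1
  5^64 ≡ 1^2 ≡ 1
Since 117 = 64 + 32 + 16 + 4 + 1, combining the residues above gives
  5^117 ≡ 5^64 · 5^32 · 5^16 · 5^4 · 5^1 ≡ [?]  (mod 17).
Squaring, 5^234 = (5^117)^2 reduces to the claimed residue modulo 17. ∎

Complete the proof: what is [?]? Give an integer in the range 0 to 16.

14

Multiply the listed residues: 1 · 1 · 1 · 13 · 5 = 1 → 1 → 13 → 65.
Reducing modulo 17: 65 = 3·17 + 14, so 5^117 ≡ 14.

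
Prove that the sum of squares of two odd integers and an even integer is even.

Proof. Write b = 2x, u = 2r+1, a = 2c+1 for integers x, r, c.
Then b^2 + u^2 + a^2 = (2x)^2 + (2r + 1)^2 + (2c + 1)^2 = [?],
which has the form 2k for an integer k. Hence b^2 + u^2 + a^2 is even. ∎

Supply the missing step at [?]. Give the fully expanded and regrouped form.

2(2c^2 + 2c + 2r^2 + 2r + 2x^2 + 1)

(2x)^2 + (2r + 1)^2 + (2c + 1)^2 = 4c^2 + 4c + 4r^2 + 4r + 4x^2 + 2
= 2(2c^2 + 2c + 2r^2 + 2r + 2x^2 + 1).
Since 2c^2 + 2c + 2r^2 + 2r + 2x^2 + 1 is an integer, the sum of squares is of the form 2k for an integer k.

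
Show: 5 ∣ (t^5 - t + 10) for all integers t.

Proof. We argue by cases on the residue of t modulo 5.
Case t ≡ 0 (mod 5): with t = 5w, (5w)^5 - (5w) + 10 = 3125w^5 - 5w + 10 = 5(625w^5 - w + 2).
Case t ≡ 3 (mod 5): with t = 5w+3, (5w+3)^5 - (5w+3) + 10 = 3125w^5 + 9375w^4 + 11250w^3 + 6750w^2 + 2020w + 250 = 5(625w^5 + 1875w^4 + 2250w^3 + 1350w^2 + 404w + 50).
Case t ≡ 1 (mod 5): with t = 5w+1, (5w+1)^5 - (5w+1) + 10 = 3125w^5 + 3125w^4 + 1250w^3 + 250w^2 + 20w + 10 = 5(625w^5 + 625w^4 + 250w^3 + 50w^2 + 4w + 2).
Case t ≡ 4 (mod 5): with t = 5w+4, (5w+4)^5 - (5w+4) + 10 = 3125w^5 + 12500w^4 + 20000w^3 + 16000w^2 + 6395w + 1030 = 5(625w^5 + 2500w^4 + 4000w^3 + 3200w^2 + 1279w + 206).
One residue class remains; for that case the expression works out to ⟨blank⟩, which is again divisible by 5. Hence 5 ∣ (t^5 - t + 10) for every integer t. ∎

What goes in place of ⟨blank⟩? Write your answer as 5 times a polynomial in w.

The residues treated are {0, 3, 1, 4}, so the missing case is t ≡ 2 (mod 5); write t = 5w+2.
Then (5w+2)^5 - (5w+2) + 10 = 3125w^5 + 6250w^4 + 5000w^3 + 2000w^2 + 395w + 40 = 5(625w^5 + 1250w^4 + 1000w^3 + 400w^2 + 79w + 8).

5(625w^5 + 1250w^4 + 1000w^3 + 400w^2 + 79w + 8)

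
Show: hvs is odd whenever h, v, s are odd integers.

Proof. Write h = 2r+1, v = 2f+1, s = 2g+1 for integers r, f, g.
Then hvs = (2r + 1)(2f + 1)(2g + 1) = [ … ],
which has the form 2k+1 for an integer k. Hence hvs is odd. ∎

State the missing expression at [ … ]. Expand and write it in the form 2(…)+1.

Expanding: (2r + 1)(2f + 1)(2g + 1) = 8fgr + 4fg + 4fr + 2f + 4gr + 2g + 2r + 1.
Every term except the constant is even, so this is 2(4fgr + 2fg + 2fr + f + 2gr + g + r) + 1,
and 4fgr + 2fg + 2fr + f + 2gr + g + r ∈ ℤ gives the required form.

2(4fgr + 2fg + 2fr + f + 2gr + g + r) + 1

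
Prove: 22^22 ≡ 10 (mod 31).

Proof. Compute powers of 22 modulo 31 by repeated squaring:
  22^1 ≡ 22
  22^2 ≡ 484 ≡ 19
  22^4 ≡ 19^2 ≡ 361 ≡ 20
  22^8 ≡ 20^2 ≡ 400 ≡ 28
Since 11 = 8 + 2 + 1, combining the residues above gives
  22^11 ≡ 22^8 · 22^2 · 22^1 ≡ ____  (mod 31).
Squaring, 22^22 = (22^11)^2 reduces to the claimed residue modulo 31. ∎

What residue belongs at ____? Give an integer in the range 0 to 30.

Multiply the listed residues: 28 · 19 · 22 = 532 → 11704.
Reducing modulo 31: 11704 = 377·31 + 17, so 22^11 ≡ 17.

17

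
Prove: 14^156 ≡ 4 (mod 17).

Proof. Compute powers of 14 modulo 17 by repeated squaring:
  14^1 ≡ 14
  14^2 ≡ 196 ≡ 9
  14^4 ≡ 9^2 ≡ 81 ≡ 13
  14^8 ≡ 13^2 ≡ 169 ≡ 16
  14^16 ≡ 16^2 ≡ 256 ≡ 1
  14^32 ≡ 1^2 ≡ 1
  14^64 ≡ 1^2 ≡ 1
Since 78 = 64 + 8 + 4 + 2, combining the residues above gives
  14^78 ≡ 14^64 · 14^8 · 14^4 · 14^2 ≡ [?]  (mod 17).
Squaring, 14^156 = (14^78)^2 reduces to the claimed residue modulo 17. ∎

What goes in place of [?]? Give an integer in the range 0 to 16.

2

14^64 · 14^8 · 14^4 · 14^2 ≡ 1 · 16 · 13 · 9 = 1872.
1872 mod 17 = 2, so 14^78 ≡ 2 (mod 17).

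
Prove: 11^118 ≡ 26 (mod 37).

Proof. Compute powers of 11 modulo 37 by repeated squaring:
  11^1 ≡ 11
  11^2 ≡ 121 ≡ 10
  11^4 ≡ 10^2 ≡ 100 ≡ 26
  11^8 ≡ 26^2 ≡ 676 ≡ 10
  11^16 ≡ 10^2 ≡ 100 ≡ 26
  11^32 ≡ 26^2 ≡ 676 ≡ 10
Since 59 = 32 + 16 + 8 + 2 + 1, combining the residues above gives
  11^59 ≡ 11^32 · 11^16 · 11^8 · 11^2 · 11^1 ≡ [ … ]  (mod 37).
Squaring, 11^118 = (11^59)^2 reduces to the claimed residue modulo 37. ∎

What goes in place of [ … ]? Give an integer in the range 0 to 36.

27

11^32 · 11^16 · 11^8 · 11^2 · 11^1 ≡ 10 · 26 · 10 · 10 · 11 = 286000.
286000 mod 37 = 27, so 11^59 ≡ 27 (mod 37).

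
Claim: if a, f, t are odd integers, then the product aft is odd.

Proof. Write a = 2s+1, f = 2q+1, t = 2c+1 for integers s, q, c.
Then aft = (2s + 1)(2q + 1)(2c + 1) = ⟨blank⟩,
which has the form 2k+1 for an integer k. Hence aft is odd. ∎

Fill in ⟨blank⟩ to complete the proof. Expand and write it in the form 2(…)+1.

(2s + 1)(2q + 1)(2c + 1) = 8cqs + 4cq + 4cs + 2c + 4qs + 2q + 2s + 1
= 2(4cqs + 2cq + 2cs + c + 2qs + q + s) + 1.
Since 4cqs + 2cq + 2cs + c + 2qs + q + s is an integer, the product is of the form 2k+1 for an integer k.

2(4cqs + 2cq + 2cs + c + 2qs + q + s) + 1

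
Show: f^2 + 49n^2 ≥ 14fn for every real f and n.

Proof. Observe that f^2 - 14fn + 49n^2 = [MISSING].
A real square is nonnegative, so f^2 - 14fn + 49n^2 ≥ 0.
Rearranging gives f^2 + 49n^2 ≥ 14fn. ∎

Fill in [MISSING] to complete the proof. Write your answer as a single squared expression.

(f - 7n)^2

The leading and trailing coefficients are 1^2 and 7^2, and 14 = 2·1·7, so the trinomial is (f - 7n)^2.
Hence f^2 - 14fn + 49n^2 ≥ 0.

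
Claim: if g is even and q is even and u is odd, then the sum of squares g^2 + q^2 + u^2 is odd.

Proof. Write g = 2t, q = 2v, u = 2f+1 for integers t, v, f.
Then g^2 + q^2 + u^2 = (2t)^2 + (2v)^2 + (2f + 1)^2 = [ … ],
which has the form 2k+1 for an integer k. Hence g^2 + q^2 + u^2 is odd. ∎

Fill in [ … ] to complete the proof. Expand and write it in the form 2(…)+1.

(2t)^2 + (2v)^2 + (2f + 1)^2 = 4f^2 + 4f + 4t^2 + 4v^2 + 1
= 2(2f^2 + 2f + 2t^2 + 2v^2) + 1.
Since 2f^2 + 2f + 2t^2 + 2v^2 is an integer, the sum of squares is of the form 2k+1 for an integer k.

2(2f^2 + 2f + 2t^2 + 2v^2) + 1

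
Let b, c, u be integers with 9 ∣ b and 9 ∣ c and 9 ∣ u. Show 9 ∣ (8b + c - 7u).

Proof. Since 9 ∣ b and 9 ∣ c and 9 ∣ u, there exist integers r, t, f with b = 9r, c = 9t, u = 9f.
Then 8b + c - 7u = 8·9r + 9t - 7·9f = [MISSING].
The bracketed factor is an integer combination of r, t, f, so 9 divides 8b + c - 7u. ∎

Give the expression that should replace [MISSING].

9(-7f + 8r + t)

Pull the common 9 out of every term: 8·9r + 9t - 7·9f = 9(-7f + 8r + t).
-7f + 8r + t is an integer, which exhibits the divisibility.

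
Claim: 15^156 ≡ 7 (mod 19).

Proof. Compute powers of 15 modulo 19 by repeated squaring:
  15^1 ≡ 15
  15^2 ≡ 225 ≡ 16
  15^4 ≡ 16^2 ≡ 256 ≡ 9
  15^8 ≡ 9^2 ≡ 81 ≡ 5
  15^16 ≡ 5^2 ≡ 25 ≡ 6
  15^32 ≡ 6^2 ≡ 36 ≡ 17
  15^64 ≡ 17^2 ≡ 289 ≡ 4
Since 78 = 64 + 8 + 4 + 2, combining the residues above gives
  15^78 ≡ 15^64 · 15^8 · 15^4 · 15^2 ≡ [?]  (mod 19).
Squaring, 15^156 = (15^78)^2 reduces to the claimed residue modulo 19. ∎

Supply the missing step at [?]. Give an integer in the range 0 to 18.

11

15^64 · 15^8 · 15^4 · 15^2 ≡ 4 · 5 · 9 · 16 = 2880.
2880 mod 19 = 11, so 15^78 ≡ 11 (mod 19).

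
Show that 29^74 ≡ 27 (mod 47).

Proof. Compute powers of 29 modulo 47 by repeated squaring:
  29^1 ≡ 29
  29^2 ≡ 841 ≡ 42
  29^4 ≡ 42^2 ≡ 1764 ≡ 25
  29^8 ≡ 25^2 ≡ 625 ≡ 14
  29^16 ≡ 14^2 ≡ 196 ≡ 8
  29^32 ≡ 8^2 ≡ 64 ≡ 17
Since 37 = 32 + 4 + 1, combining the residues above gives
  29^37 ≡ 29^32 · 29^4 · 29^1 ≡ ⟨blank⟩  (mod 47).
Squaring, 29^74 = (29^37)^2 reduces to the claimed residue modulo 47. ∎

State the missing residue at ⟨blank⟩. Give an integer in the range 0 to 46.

11

29^32 · 29^4 · 29^1 ≡ 17 · 25 · 29 = 12325.
12325 mod 47 = 11, so 29^37 ≡ 11 (mod 47).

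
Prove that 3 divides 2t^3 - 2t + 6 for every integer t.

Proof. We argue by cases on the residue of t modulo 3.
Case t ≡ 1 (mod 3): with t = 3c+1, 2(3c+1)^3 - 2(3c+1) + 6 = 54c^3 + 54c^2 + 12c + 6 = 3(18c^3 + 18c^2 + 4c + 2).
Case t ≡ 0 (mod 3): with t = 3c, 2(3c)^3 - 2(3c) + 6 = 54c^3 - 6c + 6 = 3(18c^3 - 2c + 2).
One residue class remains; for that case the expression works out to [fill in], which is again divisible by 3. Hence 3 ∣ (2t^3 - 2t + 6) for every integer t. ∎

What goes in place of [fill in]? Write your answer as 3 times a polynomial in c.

3(18c^3 + 36c^2 + 22c + 6)

The residues treated are {1, 0}, so the missing case is t ≡ 2 (mod 3); write t = 3c+2.
Then 2(3c+2)^3 - 2(3c+2) + 6 = 54c^3 + 108c^2 + 66c + 18 = 3(18c^3 + 36c^2 + 22c + 6).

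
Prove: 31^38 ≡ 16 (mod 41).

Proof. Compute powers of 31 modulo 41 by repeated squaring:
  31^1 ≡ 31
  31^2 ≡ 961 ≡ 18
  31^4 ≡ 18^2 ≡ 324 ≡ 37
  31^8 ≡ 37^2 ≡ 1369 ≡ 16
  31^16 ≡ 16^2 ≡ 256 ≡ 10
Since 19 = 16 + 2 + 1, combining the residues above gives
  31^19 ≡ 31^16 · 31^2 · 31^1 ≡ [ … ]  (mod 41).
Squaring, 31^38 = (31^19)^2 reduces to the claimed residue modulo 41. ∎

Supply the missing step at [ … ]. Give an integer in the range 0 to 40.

4

Multiply the listed residues: 10 · 18 · 31 = 180 → 5580.
Reducing modulo 41: 5580 = 136·41 + 4, so 31^19 ≡ 4.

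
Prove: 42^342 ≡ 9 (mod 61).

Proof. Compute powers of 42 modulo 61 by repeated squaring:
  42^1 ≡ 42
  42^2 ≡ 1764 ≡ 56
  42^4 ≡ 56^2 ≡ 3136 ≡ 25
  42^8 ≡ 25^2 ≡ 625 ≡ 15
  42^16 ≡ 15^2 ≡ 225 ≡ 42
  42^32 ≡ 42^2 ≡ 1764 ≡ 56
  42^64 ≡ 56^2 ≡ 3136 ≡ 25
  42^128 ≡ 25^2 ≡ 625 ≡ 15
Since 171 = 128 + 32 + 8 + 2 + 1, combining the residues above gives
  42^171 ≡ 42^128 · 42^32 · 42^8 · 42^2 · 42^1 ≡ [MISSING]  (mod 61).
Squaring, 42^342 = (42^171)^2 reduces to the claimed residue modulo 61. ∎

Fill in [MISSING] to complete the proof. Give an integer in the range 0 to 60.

58

42^128 · 42^32 · 42^8 · 42^2 · 42^1 ≡ 15 · 56 · 15 · 56 · 42 = 29635200.
29635200 mod 61 = 58, so 42^171 ≡ 58 (mod 61).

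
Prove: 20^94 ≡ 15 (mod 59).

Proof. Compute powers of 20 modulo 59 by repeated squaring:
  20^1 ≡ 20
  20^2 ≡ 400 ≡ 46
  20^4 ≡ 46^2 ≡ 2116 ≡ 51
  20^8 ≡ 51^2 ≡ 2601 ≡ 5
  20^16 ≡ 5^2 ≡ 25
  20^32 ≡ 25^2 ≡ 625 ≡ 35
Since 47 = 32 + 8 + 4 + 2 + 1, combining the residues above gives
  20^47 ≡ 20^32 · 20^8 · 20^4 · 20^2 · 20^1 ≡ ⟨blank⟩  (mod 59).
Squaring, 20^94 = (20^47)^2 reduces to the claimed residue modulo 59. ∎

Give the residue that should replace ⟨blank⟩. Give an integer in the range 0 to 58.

29

Multiply the listed residues: 35 · 5 · 51 · 46 · 20 = 175 → 8925 → 410550 → 8211000.
Reducing modulo 59: 8211000 = 139169·59 + 29, so 20^47 ≡ 29.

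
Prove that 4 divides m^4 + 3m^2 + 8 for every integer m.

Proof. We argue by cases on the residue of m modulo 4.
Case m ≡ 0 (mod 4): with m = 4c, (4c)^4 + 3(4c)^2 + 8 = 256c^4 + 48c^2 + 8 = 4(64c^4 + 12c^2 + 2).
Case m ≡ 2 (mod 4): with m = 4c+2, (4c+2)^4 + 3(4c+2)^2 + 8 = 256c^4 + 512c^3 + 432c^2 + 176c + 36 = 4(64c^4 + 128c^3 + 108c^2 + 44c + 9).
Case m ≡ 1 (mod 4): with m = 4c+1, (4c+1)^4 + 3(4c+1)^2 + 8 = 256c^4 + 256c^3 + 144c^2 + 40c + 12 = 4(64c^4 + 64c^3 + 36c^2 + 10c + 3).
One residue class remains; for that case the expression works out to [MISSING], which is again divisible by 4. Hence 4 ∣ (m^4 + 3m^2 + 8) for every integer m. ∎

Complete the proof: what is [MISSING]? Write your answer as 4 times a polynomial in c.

4(64c^4 + 192c^3 + 228c^2 + 126c + 29)

The residues treated are {0, 2, 1}, so the missing case is m ≡ 3 (mod 4); write m = 4c+3.
Then (4c+3)^4 + 3(4c+3)^2 + 8 = 256c^4 + 768c^3 + 912c^2 + 504c + 116 = 4(64c^4 + 192c^3 + 228c^2 + 126c + 29).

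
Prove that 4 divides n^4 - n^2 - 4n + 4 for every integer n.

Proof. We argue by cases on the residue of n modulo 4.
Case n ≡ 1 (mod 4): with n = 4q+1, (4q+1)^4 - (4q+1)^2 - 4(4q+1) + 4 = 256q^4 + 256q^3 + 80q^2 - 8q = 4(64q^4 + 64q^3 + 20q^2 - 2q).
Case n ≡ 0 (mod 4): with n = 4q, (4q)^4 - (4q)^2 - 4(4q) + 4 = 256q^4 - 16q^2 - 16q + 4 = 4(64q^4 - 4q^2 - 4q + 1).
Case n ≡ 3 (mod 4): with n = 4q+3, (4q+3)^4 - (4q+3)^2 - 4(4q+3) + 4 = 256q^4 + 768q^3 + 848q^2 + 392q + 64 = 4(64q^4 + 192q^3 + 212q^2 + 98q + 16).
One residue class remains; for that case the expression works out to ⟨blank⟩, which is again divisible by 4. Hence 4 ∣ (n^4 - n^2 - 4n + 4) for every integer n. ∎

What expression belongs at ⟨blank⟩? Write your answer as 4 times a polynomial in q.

4(64q^4 + 128q^3 + 92q^2 + 24q + 2)

Only n ≡ 2 (mod 4) is unaccounted for. Put n = 4q+2:
(4q+2)^4 - (4q+2)^2 - 4(4q+2) + 4 expands to 256q^4 + 512q^3 + 368q^2 + 96q + 8,
and factoring out 4 leaves 4(64q^4 + 128q^3 + 92q^2 + 24q + 2).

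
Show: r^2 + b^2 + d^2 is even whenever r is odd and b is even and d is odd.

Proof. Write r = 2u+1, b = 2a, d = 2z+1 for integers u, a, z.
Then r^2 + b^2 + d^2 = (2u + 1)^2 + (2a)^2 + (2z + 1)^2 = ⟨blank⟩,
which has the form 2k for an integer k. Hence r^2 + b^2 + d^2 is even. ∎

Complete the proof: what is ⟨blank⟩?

Expanding: (2u + 1)^2 + (2a)^2 + (2z + 1)^2 = 4a^2 + 4u^2 + 4u + 4z^2 + 4z + 2.
Every term is even; pulling out the factor of 2 gives 2(2a^2 + 2u^2 + 2u + 2z^2 + 2z + 1).

2(2a^2 + 2u^2 + 2u + 2z^2 + 2z + 1)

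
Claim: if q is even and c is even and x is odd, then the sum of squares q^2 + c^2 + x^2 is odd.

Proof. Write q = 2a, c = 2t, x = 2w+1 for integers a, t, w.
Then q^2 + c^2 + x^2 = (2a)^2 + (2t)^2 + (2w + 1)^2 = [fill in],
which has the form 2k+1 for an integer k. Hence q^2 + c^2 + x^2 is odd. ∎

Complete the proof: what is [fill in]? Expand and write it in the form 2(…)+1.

2(2a^2 + 2t^2 + 2w^2 + 2w) + 1

(2a)^2 + (2t)^2 + (2w + 1)^2 = 4a^2 + 4t^2 + 4w^2 + 4w + 1
= 2(2a^2 + 2t^2 + 2w^2 + 2w) + 1.
Since 2a^2 + 2t^2 + 2w^2 + 2w is an integer, the sum of squares is of the form 2k+1 for an integer k.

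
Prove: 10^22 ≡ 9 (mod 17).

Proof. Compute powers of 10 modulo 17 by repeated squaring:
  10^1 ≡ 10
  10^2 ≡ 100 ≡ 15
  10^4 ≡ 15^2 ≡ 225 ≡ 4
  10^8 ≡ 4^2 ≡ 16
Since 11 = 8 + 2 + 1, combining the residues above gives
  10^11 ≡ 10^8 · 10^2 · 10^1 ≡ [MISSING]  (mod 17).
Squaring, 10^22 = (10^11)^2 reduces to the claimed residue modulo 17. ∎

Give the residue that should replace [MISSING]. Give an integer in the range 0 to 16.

3

Multiply the listed residues: 16 · 15 · 10 = 240 → 2400.
Reducing modulo 17: 2400 = 141·17 + 3, so 10^11 ≡ 3.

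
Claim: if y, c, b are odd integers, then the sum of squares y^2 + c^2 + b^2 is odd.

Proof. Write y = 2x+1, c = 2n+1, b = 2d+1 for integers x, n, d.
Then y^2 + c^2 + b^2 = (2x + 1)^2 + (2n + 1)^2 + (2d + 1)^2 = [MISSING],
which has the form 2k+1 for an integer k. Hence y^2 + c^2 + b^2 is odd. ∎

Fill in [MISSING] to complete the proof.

2(2d^2 + 2d + 2n^2 + 2n + 2x^2 + 2x + 1) + 1

Expanding: (2x + 1)^2 + (2n + 1)^2 + (2d + 1)^2 = 4d^2 + 4d + 4n^2 + 4n + 4x^2 + 4x + 3.
Every term except the constant is even, so this is 2(2d^2 + 2d + 2n^2 + 2n + 2x^2 + 2x + 1) + 1,
and 2d^2 + 2d + 2n^2 + 2n + 2x^2 + 2x + 1 ∈ ℤ gives the required form.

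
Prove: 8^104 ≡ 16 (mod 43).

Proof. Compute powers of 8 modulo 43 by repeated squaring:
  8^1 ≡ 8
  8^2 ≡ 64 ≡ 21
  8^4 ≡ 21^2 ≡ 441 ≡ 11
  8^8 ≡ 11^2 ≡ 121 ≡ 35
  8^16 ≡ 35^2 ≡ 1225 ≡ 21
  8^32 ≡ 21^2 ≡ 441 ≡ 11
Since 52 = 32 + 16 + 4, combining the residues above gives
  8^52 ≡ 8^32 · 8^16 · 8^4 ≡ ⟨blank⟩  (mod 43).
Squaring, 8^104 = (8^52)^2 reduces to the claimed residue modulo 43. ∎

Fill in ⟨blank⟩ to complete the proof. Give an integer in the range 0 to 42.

Multiply the listed residues: 11 · 21 · 11 = 231 → 2541.
Reducing modulo 43: 2541 = 59·43 + 4, so 8^52 ≡ 4.

4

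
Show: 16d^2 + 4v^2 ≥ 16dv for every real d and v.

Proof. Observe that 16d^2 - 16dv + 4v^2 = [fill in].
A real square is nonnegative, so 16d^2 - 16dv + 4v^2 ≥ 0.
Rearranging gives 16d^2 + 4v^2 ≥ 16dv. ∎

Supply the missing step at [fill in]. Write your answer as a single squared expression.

(4d - 2v)^2

16d^2 - 16dv + 4v^2 is a perfect-square trinomial: the outer terms are (4d)^2 and (2v)^2, and the cross term is -2·4d·2v.
So 16d^2 - 16dv + 4v^2 = (4d - 2v)^2 ≥ 0.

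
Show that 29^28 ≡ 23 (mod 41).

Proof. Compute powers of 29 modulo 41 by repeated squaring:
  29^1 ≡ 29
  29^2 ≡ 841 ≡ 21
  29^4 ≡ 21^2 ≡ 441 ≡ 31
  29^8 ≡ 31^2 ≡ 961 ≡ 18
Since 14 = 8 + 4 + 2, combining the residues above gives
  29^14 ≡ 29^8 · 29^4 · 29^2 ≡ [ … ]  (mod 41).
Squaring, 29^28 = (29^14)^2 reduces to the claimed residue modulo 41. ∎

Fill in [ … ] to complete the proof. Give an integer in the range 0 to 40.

33

Multiply the listed residues: 18 · 31 · 21 = 558 → 11718.
Reducing modulo 41: 11718 = 285·41 + 33, so 29^14 ≡ 33.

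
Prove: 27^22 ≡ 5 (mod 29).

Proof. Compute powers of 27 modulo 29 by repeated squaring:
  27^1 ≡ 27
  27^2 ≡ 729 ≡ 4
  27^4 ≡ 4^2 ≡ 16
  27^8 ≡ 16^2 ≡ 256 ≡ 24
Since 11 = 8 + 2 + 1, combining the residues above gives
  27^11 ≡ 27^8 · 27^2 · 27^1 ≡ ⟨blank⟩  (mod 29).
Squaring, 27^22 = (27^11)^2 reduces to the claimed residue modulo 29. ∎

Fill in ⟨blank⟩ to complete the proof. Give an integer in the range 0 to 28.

Multiply the listed residues: 24 · 4 · 27 = 96 → 2592.
Reducing modulo 29: 2592 = 89·29 + 11, so 27^11 ≡ 11.

11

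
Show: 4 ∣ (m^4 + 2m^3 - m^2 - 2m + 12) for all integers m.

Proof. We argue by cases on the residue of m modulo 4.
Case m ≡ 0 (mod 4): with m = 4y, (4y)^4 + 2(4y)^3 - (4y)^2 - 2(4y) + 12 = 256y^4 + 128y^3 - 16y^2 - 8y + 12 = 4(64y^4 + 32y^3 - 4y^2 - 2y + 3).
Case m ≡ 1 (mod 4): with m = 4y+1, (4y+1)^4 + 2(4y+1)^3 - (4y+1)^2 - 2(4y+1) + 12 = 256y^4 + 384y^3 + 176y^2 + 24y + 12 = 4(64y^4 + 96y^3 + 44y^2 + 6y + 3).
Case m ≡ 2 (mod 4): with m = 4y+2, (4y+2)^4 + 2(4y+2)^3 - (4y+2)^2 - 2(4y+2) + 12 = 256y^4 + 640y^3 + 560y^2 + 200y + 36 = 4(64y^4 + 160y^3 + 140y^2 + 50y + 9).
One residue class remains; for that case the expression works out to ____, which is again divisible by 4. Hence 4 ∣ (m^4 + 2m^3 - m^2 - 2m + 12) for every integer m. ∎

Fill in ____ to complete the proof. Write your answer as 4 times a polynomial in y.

4(64y^4 + 224y^3 + 284y^2 + 154y + 33)

Only m ≡ 3 (mod 4) is unaccounted for. Put m = 4y+3:
(4y+3)^4 + 2(4y+3)^3 - (4y+3)^2 - 2(4y+3) + 12 expands to 256y^4 + 896y^3 + 1136y^2 + 616y + 132,
and factoring out 4 leaves 4(64y^4 + 224y^3 + 284y^2 + 154y + 33).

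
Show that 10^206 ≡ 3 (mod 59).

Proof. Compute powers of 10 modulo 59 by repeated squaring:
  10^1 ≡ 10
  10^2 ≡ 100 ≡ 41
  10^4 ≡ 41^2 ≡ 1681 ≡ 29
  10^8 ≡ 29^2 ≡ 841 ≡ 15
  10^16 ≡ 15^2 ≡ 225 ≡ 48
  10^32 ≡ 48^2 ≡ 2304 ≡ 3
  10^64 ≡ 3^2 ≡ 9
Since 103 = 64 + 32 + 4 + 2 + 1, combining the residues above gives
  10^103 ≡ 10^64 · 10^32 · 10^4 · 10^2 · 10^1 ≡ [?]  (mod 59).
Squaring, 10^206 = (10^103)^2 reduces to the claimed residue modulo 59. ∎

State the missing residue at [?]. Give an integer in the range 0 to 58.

11

10^64 · 10^32 · 10^4 · 10^2 · 10^1 ≡ 9 · 3 · 29 · 41 · 10 = 321030.
321030 mod 59 = 11, so 10^103 ≡ 11 (mod 59).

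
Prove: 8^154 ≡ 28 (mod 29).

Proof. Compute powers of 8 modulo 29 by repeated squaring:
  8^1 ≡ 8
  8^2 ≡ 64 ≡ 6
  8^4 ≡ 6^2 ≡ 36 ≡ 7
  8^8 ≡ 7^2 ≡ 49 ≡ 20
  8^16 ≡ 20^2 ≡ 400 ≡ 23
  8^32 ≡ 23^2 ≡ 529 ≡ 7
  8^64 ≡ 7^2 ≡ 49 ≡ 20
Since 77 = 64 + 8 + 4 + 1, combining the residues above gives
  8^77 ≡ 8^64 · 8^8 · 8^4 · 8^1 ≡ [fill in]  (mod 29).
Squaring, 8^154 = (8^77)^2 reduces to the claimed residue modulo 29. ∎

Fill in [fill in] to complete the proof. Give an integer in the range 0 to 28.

12

8^64 · 8^8 · 8^4 · 8^1 ≡ 20 · 20 · 7 · 8 = 22400.
22400 mod 29 = 12, so 8^77 ≡ 12 (mod 29).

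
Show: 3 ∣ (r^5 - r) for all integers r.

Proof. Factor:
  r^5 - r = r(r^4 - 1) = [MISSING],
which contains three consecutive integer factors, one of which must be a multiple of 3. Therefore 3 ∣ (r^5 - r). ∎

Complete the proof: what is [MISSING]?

(r - 1)r(r + 1)(r^2 + 1)

r^4 - 1 = (r^2 - 1)(r^2 + 1), and r^2 - 1 = (r-1)(r+1).
So r(r^4 - 1) = (r - 1)r(r + 1)(r^2 + 1).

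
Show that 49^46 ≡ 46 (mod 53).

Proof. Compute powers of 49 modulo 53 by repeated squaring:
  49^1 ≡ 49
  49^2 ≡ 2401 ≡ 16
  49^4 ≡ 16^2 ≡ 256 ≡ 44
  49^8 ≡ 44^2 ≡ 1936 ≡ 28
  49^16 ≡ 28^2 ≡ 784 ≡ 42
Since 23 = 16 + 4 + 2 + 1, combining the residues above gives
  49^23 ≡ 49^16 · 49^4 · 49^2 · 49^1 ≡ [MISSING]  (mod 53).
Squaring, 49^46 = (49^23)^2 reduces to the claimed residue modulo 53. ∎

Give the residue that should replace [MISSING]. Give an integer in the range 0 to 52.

49^16 · 49^4 · 49^2 · 49^1 ≡ 42 · 44 · 16 · 49 = 1448832.
1448832 mod 53 = 24, so 49^23 ≡ 24 (mod 53).

24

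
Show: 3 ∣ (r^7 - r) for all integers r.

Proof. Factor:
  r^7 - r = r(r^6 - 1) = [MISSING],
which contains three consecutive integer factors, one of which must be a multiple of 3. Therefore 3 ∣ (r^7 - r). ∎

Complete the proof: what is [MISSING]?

(r - 1)r(r + 1)(r^4 + r^2 + 1)

r^6 - 1 = (r^2 - 1)(r^4 + r^2 + 1), and r^2 - 1 = (r-1)(r+1).
So r(r^6 - 1) = (r - 1)r(r + 1)(r^4 + r^2 + 1).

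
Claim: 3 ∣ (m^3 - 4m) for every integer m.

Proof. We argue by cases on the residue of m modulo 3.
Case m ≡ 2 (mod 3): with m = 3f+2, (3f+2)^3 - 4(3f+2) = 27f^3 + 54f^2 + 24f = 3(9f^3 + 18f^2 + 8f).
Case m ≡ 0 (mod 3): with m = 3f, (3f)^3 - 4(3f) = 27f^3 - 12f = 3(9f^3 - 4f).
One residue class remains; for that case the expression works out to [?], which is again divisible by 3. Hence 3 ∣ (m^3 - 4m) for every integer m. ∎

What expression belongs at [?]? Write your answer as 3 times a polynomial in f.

3(9f^3 + 9f^2 - f - 1)

Only m ≡ 1 (mod 3) is unaccounted for. Put m = 3f+1:
(3f+1)^3 - 4(3f+1) expands to 27f^3 + 27f^2 - 3f - 3,
and factoring out 3 leaves 3(9f^3 + 9f^2 - f - 1).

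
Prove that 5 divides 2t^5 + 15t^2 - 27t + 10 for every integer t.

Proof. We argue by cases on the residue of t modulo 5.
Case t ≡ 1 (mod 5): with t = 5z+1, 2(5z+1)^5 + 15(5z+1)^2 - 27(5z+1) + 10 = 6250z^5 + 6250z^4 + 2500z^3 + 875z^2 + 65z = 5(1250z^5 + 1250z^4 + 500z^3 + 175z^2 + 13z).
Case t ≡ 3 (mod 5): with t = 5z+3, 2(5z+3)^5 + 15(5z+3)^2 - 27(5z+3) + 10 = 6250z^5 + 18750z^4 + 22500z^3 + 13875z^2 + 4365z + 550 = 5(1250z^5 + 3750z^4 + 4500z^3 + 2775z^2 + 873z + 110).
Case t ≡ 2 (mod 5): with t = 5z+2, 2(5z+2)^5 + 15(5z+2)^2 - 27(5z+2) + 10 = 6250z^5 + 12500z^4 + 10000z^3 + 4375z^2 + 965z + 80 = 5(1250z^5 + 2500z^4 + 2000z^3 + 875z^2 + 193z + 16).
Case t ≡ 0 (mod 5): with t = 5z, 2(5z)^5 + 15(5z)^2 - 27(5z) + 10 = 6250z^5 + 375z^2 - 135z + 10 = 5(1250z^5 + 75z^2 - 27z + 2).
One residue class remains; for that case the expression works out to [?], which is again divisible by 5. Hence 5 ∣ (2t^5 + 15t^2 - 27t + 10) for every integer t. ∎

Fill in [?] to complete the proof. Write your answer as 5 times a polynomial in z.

Only t ≡ 4 (mod 5) is unaccounted for. Put t = 5z+4:
2(5z+4)^5 + 15(5z+4)^2 - 27(5z+4) + 10 expands to 6250z^5 + 25000z^4 + 40000z^3 + 32375z^2 + 13265z + 2190,
and factoring out 5 leaves 5(1250z^5 + 5000z^4 + 8000z^3 + 6475z^2 + 2653z + 438).

5(1250z^5 + 5000z^4 + 8000z^3 + 6475z^2 + 2653z + 438)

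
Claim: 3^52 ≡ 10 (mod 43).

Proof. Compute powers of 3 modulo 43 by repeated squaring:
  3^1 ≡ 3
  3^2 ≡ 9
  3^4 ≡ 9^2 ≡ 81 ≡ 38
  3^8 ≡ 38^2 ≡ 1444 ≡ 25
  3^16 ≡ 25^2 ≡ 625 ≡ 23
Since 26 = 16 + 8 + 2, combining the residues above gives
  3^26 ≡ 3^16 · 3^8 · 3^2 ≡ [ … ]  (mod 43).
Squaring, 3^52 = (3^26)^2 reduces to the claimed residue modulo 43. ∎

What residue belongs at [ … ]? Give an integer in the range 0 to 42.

15

Multiply the listed residues: 23 · 25 · 9 = 575 → 5175.
Reducing modulo 43: 5175 = 120·43 + 15, so 3^26 ≡ 15.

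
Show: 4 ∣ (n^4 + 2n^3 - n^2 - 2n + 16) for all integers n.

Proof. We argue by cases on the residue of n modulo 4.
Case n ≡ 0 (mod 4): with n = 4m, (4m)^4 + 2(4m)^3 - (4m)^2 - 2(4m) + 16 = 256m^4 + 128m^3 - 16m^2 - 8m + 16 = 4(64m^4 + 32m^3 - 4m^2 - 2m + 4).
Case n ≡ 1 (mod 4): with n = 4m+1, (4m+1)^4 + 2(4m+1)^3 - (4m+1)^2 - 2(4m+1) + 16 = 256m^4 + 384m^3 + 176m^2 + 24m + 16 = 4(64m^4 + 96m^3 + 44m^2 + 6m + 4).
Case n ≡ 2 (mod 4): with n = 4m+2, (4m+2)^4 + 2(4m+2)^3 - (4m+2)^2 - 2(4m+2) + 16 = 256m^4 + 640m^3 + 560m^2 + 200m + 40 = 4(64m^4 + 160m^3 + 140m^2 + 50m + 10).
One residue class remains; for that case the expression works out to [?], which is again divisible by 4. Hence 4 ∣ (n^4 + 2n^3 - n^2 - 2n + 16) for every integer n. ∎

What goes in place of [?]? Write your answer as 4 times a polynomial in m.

Only n ≡ 3 (mod 4) is unaccounted for. Put n = 4m+3:
(4m+3)^4 + 2(4m+3)^3 - (4m+3)^2 - 2(4m+3) + 16 expands to 256m^4 + 896m^3 + 1136m^2 + 616m + 136,
and factoring out 4 leaves 4(64m^4 + 224m^3 + 284m^2 + 154m + 34).

4(64m^4 + 224m^3 + 284m^2 + 154m + 34)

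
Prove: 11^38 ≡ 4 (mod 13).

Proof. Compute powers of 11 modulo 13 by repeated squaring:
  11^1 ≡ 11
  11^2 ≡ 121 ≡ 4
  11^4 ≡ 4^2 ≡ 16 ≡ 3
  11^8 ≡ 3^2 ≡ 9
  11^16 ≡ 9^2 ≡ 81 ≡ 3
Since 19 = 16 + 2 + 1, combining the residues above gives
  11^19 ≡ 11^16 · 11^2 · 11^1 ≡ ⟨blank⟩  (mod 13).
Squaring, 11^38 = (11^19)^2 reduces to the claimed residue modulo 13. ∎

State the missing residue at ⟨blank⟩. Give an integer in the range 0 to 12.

2

11^16 · 11^2 · 11^1 ≡ 3 · 4 · 11 = 132.
132 mod 13 = 2, so 11^19 ≡ 2 (mod 13).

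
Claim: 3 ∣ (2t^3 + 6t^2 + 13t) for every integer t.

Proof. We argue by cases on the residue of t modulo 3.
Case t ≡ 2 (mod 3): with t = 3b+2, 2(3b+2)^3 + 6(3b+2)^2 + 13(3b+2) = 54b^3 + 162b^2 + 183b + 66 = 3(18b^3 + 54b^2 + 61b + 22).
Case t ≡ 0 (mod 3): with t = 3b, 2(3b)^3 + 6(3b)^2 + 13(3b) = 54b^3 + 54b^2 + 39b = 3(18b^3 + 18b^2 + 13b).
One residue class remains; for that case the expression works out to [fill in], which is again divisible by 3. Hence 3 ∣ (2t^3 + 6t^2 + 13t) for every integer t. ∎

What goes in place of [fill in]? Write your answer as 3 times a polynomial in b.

Only t ≡ 1 (mod 3) is unaccounted for. Put t = 3b+1:
2(3b+1)^3 + 6(3b+1)^2 + 13(3b+1) expands to 54b^3 + 108b^2 + 93b + 21,
and factoring out 3 leaves 3(18b^3 + 36b^2 + 31b + 7).

3(18b^3 + 36b^2 + 31b + 7)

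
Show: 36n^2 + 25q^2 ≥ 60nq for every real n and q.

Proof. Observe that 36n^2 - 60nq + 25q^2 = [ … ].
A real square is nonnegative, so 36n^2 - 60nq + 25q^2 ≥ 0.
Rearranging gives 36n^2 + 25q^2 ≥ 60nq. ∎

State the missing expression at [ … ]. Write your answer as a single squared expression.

(6n - 5q)^2

36n^2 - 60nq + 25q^2 is a perfect-square trinomial: the outer terms are (6n)^2 and (5q)^2, and the cross term is -2·6n·5q.
So 36n^2 - 60nq + 25q^2 = (6n - 5q)^2 ≥ 0.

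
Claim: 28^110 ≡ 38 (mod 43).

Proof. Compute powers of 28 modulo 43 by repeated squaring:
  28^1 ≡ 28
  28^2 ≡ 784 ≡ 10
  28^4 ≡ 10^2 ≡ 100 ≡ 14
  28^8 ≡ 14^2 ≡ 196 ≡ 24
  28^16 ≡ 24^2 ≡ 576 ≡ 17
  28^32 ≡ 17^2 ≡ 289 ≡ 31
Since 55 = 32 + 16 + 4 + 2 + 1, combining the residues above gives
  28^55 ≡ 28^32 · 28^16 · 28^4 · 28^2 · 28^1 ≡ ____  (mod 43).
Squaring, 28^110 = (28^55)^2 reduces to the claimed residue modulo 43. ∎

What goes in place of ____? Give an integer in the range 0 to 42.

28^32 · 28^16 · 28^4 · 28^2 · 28^1 ≡ 31 · 17 · 14 · 10 · 28 = 2065840.
2065840 mod 43 = 34, so 28^55 ≡ 34 (mod 43).

34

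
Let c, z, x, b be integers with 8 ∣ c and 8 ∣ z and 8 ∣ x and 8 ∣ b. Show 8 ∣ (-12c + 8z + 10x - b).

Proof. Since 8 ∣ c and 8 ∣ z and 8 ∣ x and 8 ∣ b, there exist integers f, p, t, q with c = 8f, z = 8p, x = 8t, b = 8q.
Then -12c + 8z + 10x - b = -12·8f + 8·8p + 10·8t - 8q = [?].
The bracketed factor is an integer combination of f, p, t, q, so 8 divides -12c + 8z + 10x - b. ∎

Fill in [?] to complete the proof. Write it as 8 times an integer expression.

Pull the common 8 out of every term: -12·8f + 8·8p + 10·8t - 8q = 8(-12f + 8p - q + 10t).
-12f + 8p - q + 10t is an integer, which exhibits the divisibility.

8(-12f + 8p - q + 10t)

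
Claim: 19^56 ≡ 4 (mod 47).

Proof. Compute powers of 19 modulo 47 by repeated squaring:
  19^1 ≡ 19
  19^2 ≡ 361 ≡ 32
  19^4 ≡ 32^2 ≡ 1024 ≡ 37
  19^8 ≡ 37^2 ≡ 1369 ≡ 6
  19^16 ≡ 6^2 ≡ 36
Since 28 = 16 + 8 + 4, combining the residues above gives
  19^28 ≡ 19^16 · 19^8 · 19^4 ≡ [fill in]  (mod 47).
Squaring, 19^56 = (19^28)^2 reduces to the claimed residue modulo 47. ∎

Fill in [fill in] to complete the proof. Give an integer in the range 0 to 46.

2

19^16 · 19^8 · 19^4 ≡ 36 · 6 · 37 = 7992.
7992 mod 47 = 2, so 19^28 ≡ 2 (mod 47).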